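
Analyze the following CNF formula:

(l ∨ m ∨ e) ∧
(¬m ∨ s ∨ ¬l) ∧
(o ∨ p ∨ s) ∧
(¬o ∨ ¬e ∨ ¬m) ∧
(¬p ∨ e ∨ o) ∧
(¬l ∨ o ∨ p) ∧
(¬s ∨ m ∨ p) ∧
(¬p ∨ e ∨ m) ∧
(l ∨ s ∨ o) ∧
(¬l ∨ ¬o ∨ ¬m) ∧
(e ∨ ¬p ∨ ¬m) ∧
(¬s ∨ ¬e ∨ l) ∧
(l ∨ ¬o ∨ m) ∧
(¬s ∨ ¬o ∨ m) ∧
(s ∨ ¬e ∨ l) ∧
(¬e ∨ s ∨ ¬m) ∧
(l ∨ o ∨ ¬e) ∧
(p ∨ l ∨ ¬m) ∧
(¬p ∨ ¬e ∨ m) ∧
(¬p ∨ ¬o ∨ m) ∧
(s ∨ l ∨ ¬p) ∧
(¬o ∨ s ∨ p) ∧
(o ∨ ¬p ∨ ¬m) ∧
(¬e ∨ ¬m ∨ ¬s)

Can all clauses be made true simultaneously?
No

No, the formula is not satisfiable.

No assignment of truth values to the variables can make all 24 clauses true simultaneously.

The formula is UNSAT (unsatisfiable).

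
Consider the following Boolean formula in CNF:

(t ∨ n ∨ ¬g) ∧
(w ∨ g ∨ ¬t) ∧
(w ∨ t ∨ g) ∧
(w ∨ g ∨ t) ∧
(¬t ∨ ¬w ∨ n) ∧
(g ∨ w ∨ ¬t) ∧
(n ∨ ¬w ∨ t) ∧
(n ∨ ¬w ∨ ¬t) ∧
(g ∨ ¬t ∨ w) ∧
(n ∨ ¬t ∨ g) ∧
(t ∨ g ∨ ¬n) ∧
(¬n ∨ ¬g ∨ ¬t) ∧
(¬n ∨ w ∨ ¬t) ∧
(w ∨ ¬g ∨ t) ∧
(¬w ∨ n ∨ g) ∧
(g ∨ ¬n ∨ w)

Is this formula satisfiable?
Yes

Yes, the formula is satisfiable.

One satisfying assignment is: g=True, t=True, w=False, n=False

Verification: With this assignment, all 16 clauses evaluate to true.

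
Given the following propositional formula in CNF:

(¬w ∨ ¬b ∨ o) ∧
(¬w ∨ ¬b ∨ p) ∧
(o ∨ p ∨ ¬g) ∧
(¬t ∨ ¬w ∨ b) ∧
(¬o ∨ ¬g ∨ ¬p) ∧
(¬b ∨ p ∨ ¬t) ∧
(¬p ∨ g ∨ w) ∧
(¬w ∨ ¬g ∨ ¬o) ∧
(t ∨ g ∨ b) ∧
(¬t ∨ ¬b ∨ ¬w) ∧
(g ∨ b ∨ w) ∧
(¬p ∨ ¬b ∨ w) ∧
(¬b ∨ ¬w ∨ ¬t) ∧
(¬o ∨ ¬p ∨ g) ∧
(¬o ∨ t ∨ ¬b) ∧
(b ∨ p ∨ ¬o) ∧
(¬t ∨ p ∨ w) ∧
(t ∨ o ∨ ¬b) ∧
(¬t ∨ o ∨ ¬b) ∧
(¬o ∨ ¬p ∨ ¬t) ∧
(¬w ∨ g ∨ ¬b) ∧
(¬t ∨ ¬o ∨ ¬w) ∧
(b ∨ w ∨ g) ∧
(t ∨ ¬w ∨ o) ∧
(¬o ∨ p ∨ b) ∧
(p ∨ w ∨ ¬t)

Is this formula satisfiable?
Yes

Yes, the formula is satisfiable.

One satisfying assignment is: o=False, t=True, p=True, g=True, b=False, w=False

Verification: With this assignment, all 26 clauses evaluate to true.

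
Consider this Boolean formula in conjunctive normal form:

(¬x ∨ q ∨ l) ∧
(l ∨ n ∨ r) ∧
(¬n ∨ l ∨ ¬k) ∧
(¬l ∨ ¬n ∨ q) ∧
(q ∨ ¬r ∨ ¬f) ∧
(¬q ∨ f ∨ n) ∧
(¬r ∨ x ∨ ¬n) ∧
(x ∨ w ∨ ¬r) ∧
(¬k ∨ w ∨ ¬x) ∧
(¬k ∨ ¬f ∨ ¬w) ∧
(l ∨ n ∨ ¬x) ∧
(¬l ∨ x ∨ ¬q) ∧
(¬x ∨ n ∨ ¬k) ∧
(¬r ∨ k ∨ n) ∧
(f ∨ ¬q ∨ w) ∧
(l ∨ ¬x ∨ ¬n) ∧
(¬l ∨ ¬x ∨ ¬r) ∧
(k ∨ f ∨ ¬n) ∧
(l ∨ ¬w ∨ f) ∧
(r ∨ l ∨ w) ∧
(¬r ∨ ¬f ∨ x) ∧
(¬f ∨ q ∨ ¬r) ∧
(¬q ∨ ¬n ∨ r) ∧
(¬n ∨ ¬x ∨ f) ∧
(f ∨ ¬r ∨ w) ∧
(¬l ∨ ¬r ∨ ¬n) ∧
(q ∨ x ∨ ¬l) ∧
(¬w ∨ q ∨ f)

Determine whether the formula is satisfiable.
Yes

Yes, the formula is satisfiable.

One satisfying assignment is: w=False, n=False, x=True, r=False, k=False, l=True, f=False, q=False

Verification: With this assignment, all 28 clauses evaluate to true.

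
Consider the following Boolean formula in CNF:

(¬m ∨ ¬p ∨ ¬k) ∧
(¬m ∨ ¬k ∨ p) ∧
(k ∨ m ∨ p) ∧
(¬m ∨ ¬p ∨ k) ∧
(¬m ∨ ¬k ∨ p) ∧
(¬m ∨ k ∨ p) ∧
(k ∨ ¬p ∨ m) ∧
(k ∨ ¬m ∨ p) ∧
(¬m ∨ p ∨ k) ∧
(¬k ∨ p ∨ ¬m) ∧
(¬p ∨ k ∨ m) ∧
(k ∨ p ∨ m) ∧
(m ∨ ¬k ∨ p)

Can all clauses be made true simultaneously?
Yes

Yes, the formula is satisfiable.

One satisfying assignment is: k=True, p=True, m=False

Verification: With this assignment, all 13 clauses evaluate to true.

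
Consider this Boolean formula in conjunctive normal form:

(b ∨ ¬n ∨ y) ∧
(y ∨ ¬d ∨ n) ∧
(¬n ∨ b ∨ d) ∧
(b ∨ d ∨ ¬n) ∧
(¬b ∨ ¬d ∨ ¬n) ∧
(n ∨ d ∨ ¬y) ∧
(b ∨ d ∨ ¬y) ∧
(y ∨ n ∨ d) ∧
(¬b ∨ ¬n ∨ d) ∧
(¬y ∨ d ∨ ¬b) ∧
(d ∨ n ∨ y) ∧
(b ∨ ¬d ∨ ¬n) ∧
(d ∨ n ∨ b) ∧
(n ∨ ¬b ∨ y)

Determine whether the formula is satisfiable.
Yes

Yes, the formula is satisfiable.

One satisfying assignment is: y=True, d=True, b=True, n=False

Verification: With this assignment, all 14 clauses evaluate to true.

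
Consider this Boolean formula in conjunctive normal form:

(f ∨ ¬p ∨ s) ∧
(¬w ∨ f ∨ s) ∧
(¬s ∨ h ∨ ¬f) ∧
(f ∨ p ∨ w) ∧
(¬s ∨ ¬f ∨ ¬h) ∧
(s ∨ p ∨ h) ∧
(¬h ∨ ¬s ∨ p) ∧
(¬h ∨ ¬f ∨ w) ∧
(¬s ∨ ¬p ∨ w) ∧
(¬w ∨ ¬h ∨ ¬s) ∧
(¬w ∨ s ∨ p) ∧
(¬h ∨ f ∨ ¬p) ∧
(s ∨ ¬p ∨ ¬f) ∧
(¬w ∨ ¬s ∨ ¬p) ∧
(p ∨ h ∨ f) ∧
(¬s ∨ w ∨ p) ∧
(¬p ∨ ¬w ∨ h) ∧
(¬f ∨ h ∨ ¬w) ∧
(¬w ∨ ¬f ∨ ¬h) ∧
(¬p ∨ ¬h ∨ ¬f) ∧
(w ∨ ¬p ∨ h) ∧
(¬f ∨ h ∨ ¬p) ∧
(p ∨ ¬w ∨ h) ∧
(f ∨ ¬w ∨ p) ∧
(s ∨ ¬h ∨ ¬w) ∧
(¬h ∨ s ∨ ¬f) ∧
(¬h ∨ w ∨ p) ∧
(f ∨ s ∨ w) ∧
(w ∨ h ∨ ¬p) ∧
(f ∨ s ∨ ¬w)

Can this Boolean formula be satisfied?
No

No, the formula is not satisfiable.

No assignment of truth values to the variables can make all 30 clauses true simultaneously.

The formula is UNSAT (unsatisfiable).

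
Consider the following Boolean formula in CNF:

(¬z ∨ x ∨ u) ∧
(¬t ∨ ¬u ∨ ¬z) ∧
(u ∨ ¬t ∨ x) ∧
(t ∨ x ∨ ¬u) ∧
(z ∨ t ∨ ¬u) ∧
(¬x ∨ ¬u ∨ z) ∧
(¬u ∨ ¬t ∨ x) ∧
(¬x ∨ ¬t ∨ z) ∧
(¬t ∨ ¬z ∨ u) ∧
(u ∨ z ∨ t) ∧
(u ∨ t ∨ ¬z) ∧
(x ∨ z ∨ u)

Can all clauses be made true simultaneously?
Yes

Yes, the formula is satisfiable.

One satisfying assignment is: x=True, u=True, z=True, t=False

Verification: With this assignment, all 12 clauses evaluate to true.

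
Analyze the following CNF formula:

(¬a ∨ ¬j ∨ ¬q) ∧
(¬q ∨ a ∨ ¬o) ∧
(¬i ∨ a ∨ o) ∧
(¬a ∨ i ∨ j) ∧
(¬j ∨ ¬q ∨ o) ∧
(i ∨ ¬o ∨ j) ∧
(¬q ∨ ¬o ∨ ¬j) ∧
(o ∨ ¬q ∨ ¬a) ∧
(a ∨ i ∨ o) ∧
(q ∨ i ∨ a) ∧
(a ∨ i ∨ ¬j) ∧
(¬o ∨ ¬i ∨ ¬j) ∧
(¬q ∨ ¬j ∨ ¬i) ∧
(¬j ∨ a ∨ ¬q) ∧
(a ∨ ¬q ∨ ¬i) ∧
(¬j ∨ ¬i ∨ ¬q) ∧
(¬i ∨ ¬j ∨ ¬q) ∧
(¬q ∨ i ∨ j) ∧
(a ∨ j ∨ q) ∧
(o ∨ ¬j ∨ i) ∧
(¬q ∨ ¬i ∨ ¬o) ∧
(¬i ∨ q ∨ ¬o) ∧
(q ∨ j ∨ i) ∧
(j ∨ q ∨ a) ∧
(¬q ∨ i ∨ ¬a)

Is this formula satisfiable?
Yes

Yes, the formula is satisfiable.

One satisfying assignment is: q=False, a=True, o=True, i=False, j=True

Verification: With this assignment, all 25 clauses evaluate to true.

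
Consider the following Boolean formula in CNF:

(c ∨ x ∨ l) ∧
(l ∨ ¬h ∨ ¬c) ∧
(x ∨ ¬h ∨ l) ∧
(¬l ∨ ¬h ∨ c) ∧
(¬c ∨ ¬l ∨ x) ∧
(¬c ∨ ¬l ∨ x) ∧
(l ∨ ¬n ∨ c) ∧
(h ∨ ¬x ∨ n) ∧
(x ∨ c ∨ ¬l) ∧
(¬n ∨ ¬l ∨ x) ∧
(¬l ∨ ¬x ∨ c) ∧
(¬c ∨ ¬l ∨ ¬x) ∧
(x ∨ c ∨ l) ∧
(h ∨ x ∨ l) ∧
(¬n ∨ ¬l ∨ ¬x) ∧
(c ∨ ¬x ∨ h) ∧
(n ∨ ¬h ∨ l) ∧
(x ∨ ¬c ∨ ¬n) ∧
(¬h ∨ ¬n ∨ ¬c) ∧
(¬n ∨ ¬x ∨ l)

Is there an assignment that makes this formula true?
No

No, the formula is not satisfiable.

No assignment of truth values to the variables can make all 20 clauses true simultaneously.

The formula is UNSAT (unsatisfiable).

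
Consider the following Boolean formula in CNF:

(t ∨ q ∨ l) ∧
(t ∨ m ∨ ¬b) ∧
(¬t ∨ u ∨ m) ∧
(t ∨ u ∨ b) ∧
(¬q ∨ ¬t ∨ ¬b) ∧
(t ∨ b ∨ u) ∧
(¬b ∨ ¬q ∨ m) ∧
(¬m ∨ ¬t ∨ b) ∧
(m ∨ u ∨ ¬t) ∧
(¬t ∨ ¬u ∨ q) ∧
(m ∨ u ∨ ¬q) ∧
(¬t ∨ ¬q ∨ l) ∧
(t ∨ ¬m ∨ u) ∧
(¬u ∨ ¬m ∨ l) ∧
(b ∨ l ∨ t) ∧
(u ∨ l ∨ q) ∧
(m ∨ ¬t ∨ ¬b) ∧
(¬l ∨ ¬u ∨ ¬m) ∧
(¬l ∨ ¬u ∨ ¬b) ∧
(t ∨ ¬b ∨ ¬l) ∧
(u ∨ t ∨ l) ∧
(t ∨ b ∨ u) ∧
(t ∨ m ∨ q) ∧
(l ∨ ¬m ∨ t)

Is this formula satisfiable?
Yes

Yes, the formula is satisfiable.

One satisfying assignment is: l=True, q=True, t=True, m=False, u=True, b=False

Verification: With this assignment, all 24 clauses evaluate to true.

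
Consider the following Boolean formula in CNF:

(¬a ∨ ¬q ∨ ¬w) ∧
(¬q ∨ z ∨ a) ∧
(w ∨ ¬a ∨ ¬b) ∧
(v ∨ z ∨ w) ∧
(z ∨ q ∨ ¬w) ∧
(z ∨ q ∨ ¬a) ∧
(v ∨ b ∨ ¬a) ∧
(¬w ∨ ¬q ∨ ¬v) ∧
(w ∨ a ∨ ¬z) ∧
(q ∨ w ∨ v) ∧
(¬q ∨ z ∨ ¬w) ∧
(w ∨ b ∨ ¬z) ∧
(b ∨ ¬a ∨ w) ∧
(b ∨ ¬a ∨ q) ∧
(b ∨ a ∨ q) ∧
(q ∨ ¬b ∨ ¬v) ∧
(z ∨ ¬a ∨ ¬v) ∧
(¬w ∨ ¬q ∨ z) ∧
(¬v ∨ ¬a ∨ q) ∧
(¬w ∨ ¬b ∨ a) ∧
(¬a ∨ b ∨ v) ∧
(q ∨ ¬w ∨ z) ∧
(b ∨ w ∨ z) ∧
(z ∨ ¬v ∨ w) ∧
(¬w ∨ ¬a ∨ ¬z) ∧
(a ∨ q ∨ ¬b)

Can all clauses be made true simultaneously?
Yes

Yes, the formula is satisfiable.

One satisfying assignment is: q=True, z=True, v=False, a=False, w=True, b=False

Verification: With this assignment, all 26 clauses evaluate to true.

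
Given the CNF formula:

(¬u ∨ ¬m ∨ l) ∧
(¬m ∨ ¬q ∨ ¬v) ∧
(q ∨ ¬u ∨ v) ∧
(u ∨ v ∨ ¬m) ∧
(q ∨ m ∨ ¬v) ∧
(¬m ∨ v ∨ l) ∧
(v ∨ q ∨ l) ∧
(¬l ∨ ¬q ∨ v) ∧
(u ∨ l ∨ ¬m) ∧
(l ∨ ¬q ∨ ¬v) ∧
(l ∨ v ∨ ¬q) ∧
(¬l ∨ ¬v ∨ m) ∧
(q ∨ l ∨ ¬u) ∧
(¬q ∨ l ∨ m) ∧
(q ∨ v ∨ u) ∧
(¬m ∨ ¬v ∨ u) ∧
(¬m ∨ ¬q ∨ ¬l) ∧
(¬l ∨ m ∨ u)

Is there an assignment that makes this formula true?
Yes

Yes, the formula is satisfiable.

One satisfying assignment is: m=True, l=True, v=True, q=False, u=True

Verification: With this assignment, all 18 clauses evaluate to true.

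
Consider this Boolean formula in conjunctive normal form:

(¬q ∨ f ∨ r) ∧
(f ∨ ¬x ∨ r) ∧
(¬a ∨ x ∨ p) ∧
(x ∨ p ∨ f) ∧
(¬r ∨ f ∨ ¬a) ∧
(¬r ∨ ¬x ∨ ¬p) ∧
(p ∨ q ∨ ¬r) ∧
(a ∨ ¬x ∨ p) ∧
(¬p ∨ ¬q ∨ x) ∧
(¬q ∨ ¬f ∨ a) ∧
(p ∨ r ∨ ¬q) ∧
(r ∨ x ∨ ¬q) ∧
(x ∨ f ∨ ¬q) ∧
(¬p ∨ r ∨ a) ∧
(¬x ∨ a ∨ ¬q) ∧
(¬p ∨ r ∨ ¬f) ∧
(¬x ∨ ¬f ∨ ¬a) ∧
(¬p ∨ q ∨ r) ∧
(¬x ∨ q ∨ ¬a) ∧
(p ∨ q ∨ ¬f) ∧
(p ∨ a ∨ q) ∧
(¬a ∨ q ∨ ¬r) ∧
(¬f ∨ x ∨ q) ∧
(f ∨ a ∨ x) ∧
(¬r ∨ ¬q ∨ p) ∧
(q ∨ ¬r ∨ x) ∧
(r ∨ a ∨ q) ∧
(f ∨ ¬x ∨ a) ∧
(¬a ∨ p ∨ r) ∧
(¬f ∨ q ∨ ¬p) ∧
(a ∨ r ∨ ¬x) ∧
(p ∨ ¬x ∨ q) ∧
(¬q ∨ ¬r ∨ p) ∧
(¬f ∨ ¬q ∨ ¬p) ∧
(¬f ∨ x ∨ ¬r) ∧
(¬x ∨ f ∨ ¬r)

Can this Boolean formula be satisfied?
No

No, the formula is not satisfiable.

No assignment of truth values to the variables can make all 36 clauses true simultaneously.

The formula is UNSAT (unsatisfiable).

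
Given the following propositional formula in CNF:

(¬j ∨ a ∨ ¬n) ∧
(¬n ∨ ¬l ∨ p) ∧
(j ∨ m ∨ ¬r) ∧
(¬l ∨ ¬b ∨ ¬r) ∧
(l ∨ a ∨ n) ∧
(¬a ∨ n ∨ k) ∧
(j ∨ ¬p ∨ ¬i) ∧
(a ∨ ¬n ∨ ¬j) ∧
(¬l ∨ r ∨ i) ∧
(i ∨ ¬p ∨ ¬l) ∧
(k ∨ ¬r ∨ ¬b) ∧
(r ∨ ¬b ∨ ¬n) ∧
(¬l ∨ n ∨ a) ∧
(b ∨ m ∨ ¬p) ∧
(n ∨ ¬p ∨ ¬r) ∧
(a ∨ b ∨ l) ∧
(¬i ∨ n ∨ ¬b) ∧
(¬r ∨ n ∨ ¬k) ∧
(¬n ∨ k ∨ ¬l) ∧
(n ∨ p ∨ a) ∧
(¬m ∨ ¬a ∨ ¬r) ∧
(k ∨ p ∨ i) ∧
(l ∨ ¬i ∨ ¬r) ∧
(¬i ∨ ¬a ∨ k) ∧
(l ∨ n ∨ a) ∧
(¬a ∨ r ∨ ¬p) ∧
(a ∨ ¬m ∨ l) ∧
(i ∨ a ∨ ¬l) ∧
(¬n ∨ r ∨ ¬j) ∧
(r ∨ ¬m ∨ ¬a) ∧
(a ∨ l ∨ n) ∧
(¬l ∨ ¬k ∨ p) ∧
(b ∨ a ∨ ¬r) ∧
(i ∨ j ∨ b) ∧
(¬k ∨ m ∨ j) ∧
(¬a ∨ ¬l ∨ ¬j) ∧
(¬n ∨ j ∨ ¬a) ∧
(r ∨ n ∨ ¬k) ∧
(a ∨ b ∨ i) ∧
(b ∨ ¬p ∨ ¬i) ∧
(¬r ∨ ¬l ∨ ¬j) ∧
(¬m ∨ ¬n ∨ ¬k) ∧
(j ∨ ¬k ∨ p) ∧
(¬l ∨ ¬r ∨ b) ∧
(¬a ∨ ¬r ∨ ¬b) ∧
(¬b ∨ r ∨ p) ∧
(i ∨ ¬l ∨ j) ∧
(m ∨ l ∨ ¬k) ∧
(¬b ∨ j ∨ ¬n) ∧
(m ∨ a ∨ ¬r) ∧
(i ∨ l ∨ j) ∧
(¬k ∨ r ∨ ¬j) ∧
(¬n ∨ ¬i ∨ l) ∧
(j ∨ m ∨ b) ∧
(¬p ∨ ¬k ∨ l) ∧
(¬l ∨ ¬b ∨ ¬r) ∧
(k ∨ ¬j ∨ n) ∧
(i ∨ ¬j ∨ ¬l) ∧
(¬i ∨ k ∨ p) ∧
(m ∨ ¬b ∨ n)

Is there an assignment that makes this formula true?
No

No, the formula is not satisfiable.

No assignment of truth values to the variables can make all 60 clauses true simultaneously.

The formula is UNSAT (unsatisfiable).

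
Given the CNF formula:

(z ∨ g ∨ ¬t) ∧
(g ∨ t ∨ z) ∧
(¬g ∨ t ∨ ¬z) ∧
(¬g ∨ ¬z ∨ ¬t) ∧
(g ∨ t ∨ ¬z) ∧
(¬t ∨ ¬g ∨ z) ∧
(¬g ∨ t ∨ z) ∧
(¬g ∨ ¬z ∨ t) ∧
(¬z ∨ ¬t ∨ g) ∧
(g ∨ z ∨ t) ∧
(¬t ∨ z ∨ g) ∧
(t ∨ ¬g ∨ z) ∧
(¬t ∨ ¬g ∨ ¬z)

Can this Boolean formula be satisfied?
No

No, the formula is not satisfiable.

No assignment of truth values to the variables can make all 13 clauses true simultaneously.

The formula is UNSAT (unsatisfiable).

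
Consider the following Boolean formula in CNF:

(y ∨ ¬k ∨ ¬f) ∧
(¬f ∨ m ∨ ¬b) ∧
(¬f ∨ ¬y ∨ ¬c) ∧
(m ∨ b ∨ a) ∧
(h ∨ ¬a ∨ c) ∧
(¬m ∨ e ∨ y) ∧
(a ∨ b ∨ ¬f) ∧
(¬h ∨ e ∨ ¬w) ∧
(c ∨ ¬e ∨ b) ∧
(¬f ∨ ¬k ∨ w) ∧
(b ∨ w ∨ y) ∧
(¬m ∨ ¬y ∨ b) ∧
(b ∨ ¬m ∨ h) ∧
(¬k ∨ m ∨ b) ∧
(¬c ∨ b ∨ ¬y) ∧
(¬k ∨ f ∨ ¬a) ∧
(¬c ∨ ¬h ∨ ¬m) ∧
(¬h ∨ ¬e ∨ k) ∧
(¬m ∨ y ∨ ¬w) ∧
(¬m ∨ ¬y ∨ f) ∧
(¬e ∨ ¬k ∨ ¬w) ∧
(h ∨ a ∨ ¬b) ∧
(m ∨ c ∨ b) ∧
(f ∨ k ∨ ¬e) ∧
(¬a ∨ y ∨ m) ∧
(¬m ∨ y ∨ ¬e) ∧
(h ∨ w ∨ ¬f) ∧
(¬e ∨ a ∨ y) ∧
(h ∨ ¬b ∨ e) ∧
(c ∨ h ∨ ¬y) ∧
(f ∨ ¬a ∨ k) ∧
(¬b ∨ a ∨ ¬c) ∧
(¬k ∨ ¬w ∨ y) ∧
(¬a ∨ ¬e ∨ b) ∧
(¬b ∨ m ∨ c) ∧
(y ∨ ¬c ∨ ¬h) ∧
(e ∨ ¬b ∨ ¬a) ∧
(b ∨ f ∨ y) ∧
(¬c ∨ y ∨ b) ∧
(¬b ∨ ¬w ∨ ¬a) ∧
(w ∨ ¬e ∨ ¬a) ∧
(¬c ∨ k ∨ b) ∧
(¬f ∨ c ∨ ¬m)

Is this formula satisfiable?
No

No, the formula is not satisfiable.

No assignment of truth values to the variables can make all 43 clauses true simultaneously.

The formula is UNSAT (unsatisfiable).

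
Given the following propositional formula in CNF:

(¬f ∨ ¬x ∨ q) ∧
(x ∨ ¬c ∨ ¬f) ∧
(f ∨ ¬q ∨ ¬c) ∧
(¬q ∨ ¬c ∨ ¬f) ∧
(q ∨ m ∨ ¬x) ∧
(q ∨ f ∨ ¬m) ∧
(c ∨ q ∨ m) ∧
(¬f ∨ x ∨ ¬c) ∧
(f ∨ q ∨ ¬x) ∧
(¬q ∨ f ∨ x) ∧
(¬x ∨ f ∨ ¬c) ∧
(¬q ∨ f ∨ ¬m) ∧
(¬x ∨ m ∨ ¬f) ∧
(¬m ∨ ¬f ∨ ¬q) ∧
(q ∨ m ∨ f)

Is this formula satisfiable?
Yes

Yes, the formula is satisfiable.

One satisfying assignment is: x=True, c=False, m=False, f=False, q=True

Verification: With this assignment, all 15 clauses evaluate to true.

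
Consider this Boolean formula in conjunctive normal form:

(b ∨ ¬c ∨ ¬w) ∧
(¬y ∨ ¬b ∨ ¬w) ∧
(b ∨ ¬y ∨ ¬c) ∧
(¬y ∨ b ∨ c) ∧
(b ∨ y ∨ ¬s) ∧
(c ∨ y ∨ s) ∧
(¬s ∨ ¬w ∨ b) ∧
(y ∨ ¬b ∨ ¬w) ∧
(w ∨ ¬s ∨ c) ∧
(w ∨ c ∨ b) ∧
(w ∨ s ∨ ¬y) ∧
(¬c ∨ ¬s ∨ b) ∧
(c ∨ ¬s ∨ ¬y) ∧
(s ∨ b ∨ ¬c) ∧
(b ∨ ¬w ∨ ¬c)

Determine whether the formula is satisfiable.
Yes

Yes, the formula is satisfiable.

One satisfying assignment is: s=False, y=False, w=False, c=True, b=True

Verification: With this assignment, all 15 clauses evaluate to true.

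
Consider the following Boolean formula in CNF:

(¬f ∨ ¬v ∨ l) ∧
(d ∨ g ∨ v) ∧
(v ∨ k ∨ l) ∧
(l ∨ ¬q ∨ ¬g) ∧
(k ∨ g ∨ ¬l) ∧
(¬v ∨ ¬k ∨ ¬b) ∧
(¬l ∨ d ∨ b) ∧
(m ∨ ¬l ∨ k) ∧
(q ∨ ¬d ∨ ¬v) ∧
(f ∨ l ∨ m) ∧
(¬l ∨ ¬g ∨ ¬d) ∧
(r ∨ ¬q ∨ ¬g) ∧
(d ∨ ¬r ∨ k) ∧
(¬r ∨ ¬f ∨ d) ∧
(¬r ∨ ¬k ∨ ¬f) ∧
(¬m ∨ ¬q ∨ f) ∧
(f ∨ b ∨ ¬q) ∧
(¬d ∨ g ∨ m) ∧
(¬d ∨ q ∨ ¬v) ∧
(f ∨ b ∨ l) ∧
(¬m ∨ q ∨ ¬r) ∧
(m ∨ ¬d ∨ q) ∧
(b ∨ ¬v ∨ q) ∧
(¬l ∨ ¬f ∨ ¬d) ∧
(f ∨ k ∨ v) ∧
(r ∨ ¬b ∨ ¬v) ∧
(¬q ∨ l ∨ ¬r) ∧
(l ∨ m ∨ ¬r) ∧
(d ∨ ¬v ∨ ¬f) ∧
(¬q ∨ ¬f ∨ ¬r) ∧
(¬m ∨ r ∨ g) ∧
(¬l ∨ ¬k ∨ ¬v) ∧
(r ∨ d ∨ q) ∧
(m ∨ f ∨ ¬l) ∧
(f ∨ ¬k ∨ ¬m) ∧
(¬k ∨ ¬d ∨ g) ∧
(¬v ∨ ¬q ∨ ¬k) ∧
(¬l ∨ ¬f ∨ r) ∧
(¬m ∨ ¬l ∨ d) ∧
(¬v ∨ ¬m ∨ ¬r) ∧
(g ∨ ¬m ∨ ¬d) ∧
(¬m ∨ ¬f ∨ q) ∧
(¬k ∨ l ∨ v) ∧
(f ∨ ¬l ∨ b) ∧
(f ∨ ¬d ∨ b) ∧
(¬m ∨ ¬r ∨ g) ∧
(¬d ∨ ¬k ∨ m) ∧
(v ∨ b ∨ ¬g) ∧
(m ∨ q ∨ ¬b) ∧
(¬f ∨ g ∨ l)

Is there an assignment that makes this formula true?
No

No, the formula is not satisfiable.

No assignment of truth values to the variables can make all 50 clauses true simultaneously.

The formula is UNSAT (unsatisfiable).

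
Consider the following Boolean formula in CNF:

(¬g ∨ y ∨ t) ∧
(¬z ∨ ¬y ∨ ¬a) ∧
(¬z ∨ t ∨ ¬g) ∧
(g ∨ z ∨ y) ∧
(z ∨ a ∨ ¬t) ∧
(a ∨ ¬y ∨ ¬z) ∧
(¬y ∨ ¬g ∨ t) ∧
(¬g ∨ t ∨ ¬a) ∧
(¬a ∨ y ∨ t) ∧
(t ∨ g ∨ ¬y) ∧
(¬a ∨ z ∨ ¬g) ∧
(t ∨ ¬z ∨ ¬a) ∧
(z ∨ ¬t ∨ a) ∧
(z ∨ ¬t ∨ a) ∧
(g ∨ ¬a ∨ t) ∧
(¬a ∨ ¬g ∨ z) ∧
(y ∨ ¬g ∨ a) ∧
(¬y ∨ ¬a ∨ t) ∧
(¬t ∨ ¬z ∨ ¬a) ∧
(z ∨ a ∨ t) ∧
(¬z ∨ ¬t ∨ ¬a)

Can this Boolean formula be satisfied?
Yes

Yes, the formula is satisfiable.

One satisfying assignment is: g=False, a=False, y=False, t=False, z=True

Verification: With this assignment, all 21 clauses evaluate to true.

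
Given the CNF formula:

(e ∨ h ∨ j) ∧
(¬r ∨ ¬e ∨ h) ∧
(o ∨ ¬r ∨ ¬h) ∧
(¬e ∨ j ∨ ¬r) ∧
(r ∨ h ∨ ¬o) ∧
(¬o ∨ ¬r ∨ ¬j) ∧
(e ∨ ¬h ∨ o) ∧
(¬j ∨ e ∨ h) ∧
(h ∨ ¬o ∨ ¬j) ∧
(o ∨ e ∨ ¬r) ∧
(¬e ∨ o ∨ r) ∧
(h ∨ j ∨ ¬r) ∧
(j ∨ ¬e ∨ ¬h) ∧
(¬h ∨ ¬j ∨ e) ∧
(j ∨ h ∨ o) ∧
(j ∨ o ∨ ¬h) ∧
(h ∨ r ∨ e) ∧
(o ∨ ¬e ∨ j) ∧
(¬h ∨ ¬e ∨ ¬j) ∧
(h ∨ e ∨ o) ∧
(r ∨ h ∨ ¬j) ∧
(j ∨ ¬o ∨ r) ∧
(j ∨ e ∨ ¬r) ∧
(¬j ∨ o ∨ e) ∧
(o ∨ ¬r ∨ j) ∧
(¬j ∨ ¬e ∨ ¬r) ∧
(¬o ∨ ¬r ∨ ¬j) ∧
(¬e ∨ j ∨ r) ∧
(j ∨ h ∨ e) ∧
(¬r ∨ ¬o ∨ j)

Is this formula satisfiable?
No

No, the formula is not satisfiable.

No assignment of truth values to the variables can make all 30 clauses true simultaneously.

The formula is UNSAT (unsatisfiable).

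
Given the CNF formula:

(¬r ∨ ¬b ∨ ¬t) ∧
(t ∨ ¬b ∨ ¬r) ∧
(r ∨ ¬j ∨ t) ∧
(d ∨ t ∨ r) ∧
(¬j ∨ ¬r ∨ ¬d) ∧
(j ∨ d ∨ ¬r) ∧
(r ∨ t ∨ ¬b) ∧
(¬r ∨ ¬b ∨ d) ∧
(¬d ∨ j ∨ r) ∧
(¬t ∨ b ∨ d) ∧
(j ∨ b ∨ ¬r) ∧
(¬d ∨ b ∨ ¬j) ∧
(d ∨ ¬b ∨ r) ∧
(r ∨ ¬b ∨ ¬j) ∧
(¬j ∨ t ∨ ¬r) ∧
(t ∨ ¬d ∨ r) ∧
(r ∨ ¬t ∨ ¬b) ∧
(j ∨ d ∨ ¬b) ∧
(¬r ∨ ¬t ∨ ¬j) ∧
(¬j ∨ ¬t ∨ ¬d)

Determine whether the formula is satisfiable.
No

No, the formula is not satisfiable.

No assignment of truth values to the variables can make all 20 clauses true simultaneously.

The formula is UNSAT (unsatisfiable).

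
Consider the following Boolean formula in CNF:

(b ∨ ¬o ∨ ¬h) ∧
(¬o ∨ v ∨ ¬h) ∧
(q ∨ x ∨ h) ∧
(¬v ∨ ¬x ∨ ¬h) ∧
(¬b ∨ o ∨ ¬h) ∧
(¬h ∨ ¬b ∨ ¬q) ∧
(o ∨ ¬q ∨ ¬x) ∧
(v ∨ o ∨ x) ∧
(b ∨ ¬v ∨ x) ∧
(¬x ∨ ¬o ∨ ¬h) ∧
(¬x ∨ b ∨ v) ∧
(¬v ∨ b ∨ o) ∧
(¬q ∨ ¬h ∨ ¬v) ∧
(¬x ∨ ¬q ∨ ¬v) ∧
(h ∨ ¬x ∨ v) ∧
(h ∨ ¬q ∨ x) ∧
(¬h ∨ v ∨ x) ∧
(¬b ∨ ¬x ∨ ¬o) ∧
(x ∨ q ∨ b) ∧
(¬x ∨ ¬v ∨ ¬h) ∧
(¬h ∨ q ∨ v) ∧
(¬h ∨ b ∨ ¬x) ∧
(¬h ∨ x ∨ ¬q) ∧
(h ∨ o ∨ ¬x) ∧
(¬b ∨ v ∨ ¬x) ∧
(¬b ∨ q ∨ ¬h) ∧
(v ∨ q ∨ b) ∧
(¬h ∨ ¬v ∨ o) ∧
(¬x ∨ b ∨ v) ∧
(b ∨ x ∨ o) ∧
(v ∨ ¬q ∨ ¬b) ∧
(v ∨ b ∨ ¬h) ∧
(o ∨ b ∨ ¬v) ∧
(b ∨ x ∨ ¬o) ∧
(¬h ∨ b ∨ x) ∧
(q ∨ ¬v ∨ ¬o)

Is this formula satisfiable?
No

No, the formula is not satisfiable.

No assignment of truth values to the variables can make all 36 clauses true simultaneously.

The formula is UNSAT (unsatisfiable).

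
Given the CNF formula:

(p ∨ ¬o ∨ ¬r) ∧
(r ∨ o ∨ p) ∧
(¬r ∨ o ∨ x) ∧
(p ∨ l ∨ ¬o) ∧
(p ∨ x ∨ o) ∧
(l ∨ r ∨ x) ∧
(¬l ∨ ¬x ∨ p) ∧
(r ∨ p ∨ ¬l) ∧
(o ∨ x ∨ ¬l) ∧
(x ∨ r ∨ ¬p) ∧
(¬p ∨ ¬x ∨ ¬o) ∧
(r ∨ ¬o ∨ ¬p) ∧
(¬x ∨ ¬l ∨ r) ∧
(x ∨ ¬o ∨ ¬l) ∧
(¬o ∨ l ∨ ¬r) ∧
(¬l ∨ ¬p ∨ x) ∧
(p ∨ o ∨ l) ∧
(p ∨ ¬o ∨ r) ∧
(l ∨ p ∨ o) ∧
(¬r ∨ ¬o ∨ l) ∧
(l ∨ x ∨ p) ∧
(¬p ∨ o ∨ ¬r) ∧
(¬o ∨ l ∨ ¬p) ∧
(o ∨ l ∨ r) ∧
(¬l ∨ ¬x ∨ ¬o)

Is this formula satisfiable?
No

No, the formula is not satisfiable.

No assignment of truth values to the variables can make all 25 clauses true simultaneously.

The formula is UNSAT (unsatisfiable).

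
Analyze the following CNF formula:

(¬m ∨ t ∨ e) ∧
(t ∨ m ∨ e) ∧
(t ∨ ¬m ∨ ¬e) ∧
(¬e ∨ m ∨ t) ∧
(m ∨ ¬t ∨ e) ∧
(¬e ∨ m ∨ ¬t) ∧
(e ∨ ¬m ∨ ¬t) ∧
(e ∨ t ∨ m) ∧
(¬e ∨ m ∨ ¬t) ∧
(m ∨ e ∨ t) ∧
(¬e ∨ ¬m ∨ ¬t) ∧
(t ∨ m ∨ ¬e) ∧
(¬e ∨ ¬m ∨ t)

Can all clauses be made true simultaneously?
No

No, the formula is not satisfiable.

No assignment of truth values to the variables can make all 13 clauses true simultaneously.

The formula is UNSAT (unsatisfiable).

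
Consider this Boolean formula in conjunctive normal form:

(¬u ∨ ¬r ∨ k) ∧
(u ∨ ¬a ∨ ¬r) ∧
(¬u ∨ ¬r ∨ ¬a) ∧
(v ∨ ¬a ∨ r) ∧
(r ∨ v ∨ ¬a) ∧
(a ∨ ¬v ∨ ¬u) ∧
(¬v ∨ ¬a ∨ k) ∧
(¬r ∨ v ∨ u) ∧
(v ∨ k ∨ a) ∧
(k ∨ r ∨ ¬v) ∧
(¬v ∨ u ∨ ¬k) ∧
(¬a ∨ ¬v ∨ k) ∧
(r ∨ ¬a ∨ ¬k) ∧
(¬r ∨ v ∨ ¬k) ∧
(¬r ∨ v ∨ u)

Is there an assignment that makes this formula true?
Yes

Yes, the formula is satisfiable.

One satisfying assignment is: r=False, v=False, a=False, u=False, k=True

Verification: With this assignment, all 15 clauses evaluate to true.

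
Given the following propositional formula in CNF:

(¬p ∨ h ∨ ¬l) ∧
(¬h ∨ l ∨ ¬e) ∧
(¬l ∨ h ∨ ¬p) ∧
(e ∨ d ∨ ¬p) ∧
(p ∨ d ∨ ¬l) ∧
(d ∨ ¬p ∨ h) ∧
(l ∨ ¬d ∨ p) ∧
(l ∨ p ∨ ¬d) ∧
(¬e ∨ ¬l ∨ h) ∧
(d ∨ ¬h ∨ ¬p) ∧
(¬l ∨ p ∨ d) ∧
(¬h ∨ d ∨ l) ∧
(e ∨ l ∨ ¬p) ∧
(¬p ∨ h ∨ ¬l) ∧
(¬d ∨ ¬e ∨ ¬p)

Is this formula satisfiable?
Yes

Yes, the formula is satisfiable.

One satisfying assignment is: e=False, l=False, d=False, h=False, p=False

Verification: With this assignment, all 15 clauses evaluate to true.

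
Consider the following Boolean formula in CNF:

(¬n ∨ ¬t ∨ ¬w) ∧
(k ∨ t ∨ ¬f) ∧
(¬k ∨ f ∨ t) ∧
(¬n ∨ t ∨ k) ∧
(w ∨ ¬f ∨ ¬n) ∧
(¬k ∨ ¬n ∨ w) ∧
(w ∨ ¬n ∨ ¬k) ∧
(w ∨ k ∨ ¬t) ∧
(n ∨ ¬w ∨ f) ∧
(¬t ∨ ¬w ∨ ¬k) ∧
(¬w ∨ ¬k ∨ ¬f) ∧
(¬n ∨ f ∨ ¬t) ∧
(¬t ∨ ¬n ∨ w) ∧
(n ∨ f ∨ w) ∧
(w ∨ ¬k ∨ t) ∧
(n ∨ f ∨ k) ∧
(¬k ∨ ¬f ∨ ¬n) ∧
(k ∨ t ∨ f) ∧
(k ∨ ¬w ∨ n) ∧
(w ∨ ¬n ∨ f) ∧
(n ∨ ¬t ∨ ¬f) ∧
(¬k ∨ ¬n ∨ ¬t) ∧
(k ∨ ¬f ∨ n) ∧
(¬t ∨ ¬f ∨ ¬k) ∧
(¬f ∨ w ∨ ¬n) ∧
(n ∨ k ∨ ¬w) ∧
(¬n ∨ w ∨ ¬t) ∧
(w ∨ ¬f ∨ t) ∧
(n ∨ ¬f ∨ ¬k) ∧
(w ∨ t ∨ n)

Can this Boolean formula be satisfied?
No

No, the formula is not satisfiable.

No assignment of truth values to the variables can make all 30 clauses true simultaneously.

The formula is UNSAT (unsatisfiable).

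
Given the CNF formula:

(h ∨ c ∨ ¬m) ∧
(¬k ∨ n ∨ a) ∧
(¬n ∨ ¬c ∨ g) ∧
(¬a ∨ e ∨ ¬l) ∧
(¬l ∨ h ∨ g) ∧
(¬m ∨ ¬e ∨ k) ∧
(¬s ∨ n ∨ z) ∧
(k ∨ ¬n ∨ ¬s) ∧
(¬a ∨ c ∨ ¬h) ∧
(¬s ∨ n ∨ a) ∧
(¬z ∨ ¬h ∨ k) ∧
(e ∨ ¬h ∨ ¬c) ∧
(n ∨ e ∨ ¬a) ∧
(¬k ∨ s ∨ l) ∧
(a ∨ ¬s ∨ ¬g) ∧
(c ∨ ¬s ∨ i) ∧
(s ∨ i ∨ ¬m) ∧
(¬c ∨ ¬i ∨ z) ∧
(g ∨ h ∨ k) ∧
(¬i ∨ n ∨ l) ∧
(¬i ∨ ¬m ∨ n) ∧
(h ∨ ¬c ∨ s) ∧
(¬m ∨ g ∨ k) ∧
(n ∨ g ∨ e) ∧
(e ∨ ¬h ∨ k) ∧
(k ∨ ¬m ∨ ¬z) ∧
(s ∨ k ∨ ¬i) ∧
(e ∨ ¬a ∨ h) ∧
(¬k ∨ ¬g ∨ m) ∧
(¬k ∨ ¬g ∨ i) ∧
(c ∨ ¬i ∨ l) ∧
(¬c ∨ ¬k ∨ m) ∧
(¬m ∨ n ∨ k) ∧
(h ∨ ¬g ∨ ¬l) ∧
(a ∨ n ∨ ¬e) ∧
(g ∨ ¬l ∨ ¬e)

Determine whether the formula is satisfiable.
Yes

Yes, the formula is satisfiable.

One satisfying assignment is: l=False, i=False, m=False, h=False, n=False, a=False, k=False, s=False, g=True, c=False, z=False, e=False

Verification: With this assignment, all 36 clauses evaluate to true.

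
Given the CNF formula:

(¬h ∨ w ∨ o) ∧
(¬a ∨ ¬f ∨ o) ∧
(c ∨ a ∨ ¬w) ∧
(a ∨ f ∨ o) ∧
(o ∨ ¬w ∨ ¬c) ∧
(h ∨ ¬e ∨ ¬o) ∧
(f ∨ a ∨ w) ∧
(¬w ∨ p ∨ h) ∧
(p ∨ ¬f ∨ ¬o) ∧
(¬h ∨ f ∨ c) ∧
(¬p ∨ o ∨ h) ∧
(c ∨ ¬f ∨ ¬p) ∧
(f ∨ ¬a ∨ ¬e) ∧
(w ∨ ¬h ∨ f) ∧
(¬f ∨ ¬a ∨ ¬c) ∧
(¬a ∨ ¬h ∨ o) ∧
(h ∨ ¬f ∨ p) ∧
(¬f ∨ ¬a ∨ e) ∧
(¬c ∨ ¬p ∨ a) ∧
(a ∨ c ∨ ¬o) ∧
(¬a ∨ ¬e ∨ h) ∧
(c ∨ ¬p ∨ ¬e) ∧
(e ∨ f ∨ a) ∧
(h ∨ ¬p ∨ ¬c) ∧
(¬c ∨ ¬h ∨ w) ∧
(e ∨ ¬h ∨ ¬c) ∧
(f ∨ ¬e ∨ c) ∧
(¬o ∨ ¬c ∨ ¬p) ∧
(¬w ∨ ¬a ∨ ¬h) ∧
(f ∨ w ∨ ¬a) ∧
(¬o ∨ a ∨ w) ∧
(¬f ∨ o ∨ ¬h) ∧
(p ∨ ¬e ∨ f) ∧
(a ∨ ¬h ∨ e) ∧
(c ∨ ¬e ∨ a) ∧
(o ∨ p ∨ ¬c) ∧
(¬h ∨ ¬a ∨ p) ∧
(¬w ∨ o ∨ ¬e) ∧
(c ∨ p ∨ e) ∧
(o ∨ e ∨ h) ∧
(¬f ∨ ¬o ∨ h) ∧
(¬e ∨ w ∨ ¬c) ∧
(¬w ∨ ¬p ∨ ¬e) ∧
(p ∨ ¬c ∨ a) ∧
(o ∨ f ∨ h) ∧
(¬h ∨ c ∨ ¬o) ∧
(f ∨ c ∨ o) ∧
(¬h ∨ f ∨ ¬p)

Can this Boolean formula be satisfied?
Yes

Yes, the formula is satisfiable.

One satisfying assignment is: c=False, p=True, w=True, f=False, h=False, o=True, e=False, a=True

Verification: With this assignment, all 48 clauses evaluate to true.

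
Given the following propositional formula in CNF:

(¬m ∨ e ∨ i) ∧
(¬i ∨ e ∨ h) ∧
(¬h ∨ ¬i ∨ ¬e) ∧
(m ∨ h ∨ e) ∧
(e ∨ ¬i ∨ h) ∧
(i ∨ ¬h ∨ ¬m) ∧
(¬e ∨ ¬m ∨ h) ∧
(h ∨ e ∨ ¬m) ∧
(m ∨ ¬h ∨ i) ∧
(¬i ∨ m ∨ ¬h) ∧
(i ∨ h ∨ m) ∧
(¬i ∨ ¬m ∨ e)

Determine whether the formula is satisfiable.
Yes

Yes, the formula is satisfiable.

One satisfying assignment is: e=True, h=False, i=True, m=False

Verification: With this assignment, all 12 clauses evaluate to true.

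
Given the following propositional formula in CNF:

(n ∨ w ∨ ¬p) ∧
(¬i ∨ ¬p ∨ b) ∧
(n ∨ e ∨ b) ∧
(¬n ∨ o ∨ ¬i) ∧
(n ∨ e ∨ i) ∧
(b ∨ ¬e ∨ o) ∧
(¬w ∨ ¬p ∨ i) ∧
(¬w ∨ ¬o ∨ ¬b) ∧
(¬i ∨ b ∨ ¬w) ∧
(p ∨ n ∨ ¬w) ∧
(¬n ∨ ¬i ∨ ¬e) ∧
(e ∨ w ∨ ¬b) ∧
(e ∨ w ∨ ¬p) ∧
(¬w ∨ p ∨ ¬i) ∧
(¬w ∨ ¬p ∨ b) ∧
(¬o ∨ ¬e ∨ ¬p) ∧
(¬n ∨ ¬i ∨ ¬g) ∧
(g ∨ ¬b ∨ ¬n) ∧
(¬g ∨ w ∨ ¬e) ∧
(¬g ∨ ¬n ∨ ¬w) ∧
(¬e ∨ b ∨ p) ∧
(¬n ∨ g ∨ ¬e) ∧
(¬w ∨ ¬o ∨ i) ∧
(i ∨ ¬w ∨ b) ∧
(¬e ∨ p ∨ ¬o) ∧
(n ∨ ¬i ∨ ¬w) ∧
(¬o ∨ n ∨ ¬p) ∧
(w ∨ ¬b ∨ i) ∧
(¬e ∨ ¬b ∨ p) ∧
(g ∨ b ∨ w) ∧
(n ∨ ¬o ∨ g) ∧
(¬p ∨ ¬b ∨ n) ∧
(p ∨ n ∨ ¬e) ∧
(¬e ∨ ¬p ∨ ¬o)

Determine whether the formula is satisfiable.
Yes

Yes, the formula is satisfiable.

One satisfying assignment is: i=False, e=False, o=False, p=False, w=False, g=True, n=True, b=False

Verification: With this assignment, all 34 clauses evaluate to true.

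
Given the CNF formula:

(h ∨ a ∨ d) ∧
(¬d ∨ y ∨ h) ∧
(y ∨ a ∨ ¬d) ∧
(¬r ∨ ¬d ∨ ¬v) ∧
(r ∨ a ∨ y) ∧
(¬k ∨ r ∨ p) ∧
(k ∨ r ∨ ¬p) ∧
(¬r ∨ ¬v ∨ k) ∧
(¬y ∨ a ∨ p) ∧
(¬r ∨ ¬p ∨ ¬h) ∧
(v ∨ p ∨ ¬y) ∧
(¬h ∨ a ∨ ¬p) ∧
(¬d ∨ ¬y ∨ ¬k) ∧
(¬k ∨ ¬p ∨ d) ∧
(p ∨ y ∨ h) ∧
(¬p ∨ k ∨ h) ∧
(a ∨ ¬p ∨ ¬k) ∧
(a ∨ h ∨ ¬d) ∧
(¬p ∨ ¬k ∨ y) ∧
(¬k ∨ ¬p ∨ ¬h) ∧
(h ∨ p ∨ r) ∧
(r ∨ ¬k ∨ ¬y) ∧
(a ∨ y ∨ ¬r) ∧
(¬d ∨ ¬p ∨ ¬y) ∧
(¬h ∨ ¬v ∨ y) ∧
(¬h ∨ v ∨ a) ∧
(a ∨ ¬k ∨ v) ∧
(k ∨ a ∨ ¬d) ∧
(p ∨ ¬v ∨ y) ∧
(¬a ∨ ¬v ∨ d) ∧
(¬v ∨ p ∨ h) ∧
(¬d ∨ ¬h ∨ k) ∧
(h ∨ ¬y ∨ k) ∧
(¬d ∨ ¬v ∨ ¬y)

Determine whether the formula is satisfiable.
Yes

Yes, the formula is satisfiable.

One satisfying assignment is: p=False, k=False, d=False, y=False, r=False, h=True, a=True, v=False

Verification: With this assignment, all 34 clauses evaluate to true.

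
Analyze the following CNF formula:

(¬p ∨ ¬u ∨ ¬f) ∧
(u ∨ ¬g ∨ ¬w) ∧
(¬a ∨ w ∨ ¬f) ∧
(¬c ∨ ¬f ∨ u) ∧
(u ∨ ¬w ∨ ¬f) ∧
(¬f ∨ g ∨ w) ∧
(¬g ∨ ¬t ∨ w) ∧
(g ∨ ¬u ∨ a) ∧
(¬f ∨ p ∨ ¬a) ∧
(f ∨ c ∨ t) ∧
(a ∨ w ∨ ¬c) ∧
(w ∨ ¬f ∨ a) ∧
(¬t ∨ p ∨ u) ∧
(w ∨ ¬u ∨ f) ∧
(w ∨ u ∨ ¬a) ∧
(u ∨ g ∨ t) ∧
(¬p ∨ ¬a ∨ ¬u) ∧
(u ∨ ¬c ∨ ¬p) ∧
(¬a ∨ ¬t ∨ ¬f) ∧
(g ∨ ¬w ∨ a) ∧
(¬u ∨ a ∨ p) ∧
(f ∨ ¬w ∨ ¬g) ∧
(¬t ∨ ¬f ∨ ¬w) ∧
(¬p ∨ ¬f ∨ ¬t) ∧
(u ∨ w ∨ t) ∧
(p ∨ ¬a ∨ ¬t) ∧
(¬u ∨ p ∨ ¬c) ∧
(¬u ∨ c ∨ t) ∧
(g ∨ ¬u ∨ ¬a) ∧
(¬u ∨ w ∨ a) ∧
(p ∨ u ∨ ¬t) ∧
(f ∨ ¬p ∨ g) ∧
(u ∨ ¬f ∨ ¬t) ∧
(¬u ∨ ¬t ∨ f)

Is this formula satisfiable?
No

No, the formula is not satisfiable.

No assignment of truth values to the variables can make all 34 clauses true simultaneously.

The formula is UNSAT (unsatisfiable).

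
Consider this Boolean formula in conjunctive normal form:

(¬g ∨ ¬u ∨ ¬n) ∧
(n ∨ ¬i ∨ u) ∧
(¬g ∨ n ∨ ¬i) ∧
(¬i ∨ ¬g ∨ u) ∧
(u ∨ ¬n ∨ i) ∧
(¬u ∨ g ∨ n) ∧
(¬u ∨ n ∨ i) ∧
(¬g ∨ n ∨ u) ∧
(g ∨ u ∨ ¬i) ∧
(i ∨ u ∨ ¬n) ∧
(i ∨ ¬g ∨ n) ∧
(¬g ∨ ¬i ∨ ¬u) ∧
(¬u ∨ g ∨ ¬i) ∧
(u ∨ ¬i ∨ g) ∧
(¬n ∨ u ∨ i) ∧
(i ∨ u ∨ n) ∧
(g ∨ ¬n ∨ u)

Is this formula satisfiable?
Yes

Yes, the formula is satisfiable.

One satisfying assignment is: u=True, i=False, n=True, g=False

Verification: With this assignment, all 17 clauses evaluate to true.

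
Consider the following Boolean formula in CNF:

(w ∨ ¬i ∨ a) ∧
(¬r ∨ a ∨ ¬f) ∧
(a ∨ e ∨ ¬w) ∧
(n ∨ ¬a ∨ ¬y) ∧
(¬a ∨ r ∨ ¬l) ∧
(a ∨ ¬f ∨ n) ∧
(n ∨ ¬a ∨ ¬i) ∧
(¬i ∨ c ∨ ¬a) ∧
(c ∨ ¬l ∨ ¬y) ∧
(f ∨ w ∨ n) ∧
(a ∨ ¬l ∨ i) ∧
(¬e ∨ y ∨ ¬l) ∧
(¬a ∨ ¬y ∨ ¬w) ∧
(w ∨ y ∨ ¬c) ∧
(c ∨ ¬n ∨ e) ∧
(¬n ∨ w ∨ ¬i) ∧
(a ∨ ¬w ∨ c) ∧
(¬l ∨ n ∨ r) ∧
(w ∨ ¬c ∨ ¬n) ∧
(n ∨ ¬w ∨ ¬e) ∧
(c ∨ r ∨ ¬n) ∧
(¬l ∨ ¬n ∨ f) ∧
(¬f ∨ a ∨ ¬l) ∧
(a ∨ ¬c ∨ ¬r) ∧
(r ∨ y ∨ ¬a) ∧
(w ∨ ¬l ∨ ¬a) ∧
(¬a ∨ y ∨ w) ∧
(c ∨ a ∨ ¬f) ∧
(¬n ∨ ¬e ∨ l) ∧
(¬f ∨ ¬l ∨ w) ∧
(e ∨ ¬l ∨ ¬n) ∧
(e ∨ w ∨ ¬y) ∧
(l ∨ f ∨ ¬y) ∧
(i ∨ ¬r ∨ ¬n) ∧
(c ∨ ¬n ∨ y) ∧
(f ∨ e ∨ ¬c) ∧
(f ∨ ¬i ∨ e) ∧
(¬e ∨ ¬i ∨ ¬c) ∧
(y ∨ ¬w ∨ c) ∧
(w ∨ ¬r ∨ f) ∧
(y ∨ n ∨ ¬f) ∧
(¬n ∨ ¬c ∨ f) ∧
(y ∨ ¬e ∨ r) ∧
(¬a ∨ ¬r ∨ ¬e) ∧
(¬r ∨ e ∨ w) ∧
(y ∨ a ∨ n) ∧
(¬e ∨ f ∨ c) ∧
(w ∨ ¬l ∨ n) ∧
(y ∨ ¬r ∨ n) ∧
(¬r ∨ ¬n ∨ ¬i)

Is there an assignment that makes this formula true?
No

No, the formula is not satisfiable.

No assignment of truth values to the variables can make all 50 clauses true simultaneously.

The formula is UNSAT (unsatisfiable).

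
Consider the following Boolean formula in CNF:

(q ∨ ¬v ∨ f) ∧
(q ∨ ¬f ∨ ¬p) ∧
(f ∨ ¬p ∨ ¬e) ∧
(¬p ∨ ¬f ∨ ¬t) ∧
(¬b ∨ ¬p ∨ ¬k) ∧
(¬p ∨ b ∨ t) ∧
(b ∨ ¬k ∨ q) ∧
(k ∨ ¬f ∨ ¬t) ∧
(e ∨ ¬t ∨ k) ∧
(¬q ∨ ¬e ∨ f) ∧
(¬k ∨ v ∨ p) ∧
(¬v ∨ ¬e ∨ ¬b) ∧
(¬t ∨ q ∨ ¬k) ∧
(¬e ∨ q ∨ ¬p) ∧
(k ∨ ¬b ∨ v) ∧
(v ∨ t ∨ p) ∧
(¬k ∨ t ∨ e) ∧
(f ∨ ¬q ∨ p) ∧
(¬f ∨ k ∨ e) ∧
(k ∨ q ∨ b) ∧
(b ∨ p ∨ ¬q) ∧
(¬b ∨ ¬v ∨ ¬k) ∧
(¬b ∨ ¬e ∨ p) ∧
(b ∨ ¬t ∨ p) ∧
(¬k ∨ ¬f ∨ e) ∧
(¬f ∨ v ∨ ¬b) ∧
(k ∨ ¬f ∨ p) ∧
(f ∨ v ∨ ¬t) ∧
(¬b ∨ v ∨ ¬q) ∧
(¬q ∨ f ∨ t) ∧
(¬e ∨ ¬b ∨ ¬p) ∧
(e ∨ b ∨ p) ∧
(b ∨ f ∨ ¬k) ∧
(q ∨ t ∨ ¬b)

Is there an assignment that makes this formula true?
No

No, the formula is not satisfiable.

No assignment of truth values to the variables can make all 34 clauses true simultaneously.

The formula is UNSAT (unsatisfiable).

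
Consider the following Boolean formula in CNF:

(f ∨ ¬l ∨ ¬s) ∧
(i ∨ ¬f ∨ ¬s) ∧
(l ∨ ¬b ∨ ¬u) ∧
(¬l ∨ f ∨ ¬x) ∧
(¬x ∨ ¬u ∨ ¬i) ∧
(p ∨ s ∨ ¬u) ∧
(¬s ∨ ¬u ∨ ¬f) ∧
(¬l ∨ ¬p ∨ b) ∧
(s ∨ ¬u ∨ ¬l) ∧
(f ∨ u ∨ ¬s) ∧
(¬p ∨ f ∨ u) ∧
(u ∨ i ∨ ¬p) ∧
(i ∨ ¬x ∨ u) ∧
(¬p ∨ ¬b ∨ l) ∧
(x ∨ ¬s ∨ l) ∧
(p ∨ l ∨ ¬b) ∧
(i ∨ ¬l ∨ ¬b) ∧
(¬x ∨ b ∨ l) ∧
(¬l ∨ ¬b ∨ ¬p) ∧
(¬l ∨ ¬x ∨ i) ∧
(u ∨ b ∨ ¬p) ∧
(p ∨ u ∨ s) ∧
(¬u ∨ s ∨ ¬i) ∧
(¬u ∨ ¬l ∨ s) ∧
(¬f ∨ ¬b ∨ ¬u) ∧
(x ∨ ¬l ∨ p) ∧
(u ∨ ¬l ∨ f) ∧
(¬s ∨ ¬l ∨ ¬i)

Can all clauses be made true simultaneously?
Yes

Yes, the formula is satisfiable.

One satisfying assignment is: i=False, x=False, u=True, b=False, l=False, p=True, f=False, s=False

Verification: With this assignment, all 28 clauses evaluate to true.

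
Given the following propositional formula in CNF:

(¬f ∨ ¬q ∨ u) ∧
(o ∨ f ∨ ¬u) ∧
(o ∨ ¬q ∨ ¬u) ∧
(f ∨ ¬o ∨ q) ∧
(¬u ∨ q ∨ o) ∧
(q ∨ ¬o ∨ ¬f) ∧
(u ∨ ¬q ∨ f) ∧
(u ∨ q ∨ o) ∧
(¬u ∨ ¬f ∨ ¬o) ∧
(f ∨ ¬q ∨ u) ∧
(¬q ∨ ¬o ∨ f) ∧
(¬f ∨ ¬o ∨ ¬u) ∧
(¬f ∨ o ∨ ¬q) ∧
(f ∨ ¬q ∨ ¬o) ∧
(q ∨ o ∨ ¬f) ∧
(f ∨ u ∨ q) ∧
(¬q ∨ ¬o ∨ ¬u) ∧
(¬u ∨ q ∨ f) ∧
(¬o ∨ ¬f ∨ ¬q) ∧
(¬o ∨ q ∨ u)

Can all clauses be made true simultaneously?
No

No, the formula is not satisfiable.

No assignment of truth values to the variables can make all 20 clauses true simultaneously.

The formula is UNSAT (unsatisfiable).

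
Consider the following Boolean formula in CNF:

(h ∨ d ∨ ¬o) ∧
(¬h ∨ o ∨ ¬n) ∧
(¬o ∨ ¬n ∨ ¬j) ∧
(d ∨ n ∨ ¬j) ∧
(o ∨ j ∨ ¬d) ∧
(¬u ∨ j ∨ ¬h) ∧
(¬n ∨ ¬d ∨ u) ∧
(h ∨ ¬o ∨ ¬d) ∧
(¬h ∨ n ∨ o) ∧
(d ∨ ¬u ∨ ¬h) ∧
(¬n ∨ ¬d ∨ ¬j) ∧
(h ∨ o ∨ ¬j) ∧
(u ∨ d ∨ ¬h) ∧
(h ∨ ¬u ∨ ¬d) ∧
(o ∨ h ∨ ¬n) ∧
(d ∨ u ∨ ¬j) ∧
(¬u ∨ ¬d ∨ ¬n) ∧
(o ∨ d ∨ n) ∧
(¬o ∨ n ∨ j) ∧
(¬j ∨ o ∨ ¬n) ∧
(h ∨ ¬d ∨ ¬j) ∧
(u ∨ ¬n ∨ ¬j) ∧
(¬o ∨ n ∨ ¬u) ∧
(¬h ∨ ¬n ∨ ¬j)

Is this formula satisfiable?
Yes

Yes, the formula is satisfiable.

One satisfying assignment is: j=True, h=True, n=False, u=False, o=True, d=True

Verification: With this assignment, all 24 clauses evaluate to true.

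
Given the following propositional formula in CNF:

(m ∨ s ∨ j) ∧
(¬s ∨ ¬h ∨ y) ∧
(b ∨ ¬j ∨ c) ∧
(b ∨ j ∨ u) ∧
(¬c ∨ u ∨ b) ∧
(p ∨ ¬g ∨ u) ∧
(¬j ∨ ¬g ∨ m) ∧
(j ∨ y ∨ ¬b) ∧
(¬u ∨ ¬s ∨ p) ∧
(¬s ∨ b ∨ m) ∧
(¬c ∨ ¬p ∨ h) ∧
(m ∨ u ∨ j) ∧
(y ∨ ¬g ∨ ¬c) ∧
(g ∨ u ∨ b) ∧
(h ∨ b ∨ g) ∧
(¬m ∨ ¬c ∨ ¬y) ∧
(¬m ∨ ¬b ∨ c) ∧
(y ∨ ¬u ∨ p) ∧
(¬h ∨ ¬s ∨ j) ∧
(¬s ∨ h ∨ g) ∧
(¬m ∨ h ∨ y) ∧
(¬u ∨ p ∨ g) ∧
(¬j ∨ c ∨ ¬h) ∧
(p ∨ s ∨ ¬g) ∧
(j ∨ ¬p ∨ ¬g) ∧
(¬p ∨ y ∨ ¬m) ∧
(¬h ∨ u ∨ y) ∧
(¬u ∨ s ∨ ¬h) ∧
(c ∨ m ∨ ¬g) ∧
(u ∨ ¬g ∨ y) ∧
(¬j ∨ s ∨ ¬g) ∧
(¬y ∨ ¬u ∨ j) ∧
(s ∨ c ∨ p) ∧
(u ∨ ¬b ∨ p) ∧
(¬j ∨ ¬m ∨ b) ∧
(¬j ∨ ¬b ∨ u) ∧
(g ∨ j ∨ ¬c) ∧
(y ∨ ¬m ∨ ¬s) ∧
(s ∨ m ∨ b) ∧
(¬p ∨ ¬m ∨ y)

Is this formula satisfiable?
Yes

Yes, the formula is satisfiable.

One satisfying assignment is: h=False, j=True, c=False, u=True, y=True, s=False, p=True, g=False, m=False, b=True

Verification: With this assignment, all 40 clauses evaluate to true.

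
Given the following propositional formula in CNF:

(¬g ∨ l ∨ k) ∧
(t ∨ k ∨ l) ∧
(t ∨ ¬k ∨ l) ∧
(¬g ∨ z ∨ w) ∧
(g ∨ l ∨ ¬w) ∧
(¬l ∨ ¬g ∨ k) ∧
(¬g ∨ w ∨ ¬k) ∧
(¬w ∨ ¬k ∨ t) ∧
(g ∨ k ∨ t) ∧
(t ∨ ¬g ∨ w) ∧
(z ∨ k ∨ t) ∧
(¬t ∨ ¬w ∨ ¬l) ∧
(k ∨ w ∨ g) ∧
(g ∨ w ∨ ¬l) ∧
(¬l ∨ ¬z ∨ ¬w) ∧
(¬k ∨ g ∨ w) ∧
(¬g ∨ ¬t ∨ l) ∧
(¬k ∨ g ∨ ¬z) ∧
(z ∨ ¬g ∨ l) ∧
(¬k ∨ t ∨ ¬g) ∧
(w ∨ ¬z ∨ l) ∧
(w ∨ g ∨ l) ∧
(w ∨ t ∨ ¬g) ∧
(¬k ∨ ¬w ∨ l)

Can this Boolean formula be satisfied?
No

No, the formula is not satisfiable.

No assignment of truth values to the variables can make all 24 clauses true simultaneously.

The formula is UNSAT (unsatisfiable).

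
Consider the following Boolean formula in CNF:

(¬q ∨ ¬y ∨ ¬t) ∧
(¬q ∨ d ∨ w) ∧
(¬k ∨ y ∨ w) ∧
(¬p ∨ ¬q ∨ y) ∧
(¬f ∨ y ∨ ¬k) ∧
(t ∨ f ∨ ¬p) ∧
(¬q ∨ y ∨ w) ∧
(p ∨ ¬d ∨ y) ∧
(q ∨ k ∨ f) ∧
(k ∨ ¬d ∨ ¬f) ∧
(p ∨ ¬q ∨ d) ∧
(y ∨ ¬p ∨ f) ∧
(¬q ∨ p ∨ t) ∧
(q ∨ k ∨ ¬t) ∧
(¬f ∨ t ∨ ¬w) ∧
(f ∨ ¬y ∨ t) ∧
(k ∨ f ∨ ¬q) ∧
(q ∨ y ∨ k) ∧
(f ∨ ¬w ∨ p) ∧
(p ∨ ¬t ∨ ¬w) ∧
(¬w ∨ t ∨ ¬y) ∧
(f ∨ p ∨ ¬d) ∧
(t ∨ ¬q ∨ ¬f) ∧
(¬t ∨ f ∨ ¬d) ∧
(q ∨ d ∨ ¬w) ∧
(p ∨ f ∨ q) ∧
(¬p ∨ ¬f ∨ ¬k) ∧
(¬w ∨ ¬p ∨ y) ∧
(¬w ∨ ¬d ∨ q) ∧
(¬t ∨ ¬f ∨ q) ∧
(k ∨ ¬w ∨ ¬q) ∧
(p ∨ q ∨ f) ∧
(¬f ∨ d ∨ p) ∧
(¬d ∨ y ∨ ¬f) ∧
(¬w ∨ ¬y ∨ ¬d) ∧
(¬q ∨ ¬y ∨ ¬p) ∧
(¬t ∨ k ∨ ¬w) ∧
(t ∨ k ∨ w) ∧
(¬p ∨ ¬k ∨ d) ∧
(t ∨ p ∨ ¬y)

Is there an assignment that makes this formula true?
No

No, the formula is not satisfiable.

No assignment of truth values to the variables can make all 40 clauses true simultaneously.

The formula is UNSAT (unsatisfiable).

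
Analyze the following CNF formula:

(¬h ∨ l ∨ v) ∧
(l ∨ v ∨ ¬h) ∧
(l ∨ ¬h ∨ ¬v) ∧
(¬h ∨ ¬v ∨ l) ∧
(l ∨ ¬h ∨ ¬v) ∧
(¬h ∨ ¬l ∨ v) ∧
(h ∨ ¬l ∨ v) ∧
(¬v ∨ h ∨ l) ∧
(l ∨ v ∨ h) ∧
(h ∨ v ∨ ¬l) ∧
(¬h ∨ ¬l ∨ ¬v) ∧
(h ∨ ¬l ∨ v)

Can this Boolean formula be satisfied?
Yes

Yes, the formula is satisfiable.

One satisfying assignment is: v=True, l=True, h=False

Verification: With this assignment, all 12 clauses evaluate to true.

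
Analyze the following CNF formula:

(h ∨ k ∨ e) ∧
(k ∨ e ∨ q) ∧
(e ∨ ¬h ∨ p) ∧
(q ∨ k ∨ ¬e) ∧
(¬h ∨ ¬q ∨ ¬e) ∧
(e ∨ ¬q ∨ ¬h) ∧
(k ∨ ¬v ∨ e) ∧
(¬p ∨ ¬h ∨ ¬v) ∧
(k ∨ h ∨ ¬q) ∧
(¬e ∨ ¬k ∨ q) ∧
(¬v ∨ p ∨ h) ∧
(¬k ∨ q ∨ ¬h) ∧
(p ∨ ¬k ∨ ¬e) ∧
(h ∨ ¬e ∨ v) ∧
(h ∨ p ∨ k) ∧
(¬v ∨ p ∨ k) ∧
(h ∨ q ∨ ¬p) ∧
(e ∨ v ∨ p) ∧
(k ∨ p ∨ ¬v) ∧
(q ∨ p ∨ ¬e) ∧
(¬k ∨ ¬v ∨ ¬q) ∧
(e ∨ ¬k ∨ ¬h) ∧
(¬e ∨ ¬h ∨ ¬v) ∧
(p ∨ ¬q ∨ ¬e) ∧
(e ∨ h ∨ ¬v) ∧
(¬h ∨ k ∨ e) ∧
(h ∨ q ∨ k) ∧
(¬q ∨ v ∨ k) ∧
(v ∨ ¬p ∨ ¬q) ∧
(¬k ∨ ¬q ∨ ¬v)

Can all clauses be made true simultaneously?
No

No, the formula is not satisfiable.

No assignment of truth values to the variables can make all 30 clauses true simultaneously.

The formula is UNSAT (unsatisfiable).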